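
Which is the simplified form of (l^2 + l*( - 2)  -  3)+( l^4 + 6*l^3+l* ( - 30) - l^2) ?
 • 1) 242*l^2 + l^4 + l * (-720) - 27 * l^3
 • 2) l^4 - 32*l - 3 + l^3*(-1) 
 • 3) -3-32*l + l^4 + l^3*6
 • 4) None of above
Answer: 3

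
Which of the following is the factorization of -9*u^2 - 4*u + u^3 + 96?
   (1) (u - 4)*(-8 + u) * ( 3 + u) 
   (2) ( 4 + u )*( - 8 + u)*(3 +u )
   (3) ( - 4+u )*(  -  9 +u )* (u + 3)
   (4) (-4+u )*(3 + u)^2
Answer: 1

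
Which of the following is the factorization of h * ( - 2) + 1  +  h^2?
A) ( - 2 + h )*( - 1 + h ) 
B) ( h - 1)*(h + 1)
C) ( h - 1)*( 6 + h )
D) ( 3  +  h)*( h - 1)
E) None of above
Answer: E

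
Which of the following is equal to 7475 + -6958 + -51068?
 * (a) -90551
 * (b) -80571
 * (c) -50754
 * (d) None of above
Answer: d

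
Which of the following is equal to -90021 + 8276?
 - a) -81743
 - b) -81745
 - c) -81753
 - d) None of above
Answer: b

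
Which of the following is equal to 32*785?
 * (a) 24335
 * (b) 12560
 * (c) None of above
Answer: c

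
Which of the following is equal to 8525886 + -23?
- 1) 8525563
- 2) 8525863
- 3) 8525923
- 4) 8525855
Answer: 2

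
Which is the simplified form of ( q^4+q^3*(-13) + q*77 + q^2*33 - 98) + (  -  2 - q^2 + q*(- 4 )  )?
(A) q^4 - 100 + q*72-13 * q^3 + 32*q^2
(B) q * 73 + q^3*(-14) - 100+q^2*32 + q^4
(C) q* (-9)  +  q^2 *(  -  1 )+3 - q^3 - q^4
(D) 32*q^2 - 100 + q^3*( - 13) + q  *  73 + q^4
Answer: D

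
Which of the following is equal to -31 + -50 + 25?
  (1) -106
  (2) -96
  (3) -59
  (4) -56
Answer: 4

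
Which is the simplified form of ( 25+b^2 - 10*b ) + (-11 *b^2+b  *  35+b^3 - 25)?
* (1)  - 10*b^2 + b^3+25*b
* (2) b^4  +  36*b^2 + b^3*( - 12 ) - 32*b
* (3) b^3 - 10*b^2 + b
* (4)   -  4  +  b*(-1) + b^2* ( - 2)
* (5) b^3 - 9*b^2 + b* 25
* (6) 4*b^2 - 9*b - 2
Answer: 1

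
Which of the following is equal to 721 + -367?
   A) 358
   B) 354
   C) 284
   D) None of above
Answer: B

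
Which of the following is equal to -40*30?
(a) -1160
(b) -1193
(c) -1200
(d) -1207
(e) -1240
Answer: c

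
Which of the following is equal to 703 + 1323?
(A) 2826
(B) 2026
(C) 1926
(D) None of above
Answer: B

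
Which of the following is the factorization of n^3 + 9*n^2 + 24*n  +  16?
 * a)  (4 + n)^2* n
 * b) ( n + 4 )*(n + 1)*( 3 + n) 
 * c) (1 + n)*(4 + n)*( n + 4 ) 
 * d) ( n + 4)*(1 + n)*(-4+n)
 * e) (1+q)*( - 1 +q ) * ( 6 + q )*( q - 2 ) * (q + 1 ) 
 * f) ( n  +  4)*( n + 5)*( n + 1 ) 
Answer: c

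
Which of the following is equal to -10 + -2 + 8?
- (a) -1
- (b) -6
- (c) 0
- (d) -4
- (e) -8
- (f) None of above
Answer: d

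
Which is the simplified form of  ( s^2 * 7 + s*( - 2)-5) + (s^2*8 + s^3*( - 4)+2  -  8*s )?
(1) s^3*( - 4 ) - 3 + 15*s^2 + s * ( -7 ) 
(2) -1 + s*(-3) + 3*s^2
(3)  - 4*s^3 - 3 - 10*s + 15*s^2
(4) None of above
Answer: 3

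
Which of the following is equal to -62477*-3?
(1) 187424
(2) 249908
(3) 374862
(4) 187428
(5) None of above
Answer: 5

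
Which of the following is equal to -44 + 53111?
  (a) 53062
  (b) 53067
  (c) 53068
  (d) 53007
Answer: b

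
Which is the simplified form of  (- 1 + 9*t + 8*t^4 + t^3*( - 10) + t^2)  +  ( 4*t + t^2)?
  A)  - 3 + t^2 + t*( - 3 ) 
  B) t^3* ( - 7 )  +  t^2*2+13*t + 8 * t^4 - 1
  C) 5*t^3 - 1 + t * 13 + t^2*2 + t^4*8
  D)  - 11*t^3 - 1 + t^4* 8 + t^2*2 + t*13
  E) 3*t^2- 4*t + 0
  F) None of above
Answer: F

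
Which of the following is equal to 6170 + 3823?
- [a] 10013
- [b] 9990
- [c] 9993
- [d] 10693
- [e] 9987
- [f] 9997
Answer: c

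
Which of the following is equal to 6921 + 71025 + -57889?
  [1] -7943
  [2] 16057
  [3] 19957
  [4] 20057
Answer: 4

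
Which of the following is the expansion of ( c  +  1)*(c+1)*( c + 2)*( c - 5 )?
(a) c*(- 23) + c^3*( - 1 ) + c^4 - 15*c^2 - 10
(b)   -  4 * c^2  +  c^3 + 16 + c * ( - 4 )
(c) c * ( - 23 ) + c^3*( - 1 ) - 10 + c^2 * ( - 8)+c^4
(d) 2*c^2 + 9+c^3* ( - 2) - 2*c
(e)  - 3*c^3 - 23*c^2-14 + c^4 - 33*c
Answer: a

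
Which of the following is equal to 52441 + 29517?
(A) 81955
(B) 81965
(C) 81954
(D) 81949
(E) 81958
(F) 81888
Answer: E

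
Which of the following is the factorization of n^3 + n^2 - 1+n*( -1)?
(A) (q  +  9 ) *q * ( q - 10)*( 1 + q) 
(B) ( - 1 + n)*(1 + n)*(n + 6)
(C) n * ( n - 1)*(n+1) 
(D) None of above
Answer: D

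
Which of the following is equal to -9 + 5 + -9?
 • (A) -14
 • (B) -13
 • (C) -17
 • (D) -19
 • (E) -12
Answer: B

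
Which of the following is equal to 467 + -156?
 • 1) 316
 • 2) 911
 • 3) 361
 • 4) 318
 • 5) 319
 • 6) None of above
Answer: 6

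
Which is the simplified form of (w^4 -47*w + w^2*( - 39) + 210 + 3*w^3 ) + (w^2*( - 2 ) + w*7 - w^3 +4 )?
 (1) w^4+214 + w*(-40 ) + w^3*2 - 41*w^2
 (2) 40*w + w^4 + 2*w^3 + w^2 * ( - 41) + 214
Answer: 1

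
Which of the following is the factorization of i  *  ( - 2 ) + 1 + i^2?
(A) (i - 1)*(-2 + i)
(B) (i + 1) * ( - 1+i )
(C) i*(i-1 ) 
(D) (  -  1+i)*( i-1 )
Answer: D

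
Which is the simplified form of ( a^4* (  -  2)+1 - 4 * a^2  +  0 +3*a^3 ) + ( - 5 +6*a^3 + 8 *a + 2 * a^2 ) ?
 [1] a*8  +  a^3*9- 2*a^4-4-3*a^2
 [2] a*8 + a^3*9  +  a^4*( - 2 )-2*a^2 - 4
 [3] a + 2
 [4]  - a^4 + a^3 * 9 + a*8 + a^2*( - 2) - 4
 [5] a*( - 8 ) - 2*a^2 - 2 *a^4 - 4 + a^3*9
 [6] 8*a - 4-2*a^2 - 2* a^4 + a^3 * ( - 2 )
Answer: 2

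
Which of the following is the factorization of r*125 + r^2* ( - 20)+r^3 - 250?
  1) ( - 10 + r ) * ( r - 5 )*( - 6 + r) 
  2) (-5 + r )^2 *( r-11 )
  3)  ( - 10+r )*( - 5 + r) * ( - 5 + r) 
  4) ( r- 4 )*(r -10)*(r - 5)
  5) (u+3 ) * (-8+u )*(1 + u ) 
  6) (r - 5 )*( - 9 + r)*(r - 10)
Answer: 3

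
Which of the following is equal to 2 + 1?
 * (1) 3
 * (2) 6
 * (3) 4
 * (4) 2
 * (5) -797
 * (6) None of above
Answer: 1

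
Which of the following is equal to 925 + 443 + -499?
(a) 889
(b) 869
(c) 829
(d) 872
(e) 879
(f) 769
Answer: b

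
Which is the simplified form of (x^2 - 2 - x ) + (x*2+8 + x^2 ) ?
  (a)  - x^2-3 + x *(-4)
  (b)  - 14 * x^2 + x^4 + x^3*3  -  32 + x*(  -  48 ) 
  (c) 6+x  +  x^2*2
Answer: c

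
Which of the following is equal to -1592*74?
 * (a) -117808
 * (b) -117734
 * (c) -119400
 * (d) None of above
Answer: a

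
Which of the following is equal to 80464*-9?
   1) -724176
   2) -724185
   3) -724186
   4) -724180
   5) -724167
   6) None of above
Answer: 1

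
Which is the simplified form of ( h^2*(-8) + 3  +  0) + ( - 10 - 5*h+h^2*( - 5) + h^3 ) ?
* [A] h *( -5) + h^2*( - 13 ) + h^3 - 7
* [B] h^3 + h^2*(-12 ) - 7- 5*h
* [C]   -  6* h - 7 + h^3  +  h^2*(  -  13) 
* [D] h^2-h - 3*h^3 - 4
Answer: A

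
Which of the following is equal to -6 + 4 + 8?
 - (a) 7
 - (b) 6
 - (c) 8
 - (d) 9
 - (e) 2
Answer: b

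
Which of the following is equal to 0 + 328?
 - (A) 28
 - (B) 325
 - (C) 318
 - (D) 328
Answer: D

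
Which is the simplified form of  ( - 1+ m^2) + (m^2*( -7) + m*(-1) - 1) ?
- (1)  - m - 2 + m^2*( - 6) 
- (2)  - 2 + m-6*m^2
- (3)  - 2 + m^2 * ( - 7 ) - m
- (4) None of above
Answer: 1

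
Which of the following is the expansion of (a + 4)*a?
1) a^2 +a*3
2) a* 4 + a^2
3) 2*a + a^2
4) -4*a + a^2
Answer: 2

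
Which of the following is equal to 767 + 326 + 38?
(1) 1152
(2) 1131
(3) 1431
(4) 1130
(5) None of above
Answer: 2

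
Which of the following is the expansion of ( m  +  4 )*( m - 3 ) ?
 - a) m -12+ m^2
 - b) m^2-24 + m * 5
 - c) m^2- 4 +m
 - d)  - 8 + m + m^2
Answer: a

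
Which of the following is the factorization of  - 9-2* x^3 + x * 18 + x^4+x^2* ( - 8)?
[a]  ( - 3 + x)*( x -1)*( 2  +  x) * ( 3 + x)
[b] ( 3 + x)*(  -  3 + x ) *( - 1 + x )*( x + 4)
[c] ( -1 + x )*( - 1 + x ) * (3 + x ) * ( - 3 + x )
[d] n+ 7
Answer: c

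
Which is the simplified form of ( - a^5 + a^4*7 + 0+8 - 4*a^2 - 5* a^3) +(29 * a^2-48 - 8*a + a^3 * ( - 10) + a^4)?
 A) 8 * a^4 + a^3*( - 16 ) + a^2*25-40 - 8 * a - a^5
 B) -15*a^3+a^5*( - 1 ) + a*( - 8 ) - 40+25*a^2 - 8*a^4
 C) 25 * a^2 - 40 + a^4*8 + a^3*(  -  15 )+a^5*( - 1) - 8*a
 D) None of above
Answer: C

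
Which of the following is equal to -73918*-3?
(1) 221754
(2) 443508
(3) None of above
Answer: 1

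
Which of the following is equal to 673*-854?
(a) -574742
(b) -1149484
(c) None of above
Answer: a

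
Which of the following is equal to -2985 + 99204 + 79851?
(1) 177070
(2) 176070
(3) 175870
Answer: 2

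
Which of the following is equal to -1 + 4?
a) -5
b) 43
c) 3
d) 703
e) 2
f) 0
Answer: c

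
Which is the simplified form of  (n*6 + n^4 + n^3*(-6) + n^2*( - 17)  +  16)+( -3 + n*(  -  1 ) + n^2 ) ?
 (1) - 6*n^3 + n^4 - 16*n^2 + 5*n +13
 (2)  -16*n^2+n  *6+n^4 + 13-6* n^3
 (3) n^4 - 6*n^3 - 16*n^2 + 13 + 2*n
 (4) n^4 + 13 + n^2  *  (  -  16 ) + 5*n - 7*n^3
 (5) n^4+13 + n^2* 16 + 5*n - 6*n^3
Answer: 1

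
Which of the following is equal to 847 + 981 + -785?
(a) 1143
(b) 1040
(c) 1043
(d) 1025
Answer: c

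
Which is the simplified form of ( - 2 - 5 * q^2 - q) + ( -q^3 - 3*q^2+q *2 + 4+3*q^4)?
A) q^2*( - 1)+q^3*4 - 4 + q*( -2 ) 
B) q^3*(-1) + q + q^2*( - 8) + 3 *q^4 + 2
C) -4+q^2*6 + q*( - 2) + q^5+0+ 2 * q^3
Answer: B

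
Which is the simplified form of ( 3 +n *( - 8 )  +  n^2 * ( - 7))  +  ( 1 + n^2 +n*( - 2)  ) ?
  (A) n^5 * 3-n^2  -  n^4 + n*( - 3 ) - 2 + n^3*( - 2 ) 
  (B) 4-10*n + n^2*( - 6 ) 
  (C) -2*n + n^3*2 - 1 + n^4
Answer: B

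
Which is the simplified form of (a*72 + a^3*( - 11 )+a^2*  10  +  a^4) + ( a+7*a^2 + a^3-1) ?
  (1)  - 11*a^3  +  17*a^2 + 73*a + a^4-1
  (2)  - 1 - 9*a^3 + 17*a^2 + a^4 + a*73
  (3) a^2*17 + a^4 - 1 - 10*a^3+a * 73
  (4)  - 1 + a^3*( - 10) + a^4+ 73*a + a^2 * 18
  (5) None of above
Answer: 3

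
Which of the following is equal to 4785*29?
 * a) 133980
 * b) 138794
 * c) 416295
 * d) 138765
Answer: d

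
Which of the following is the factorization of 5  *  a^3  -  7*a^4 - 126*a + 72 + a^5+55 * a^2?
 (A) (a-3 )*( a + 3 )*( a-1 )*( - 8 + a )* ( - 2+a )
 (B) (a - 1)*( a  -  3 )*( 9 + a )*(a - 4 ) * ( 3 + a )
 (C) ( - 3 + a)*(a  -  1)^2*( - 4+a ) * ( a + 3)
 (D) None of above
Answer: D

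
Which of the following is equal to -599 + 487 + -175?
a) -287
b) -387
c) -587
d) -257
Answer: a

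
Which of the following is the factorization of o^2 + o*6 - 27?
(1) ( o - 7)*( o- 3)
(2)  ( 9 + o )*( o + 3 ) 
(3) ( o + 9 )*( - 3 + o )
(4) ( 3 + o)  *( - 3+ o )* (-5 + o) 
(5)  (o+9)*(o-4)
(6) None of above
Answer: 3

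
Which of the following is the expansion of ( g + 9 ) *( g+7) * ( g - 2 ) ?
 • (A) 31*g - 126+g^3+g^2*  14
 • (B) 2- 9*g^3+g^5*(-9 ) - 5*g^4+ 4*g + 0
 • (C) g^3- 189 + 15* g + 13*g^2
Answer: A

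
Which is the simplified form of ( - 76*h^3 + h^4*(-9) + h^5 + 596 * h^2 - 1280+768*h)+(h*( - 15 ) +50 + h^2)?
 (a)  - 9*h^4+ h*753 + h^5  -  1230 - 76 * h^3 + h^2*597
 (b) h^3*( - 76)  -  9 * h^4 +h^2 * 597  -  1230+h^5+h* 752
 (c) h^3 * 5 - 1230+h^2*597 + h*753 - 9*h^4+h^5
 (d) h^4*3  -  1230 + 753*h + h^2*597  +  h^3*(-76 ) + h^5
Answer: a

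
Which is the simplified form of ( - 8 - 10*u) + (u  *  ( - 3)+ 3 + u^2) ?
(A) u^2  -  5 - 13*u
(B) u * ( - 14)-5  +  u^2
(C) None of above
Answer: A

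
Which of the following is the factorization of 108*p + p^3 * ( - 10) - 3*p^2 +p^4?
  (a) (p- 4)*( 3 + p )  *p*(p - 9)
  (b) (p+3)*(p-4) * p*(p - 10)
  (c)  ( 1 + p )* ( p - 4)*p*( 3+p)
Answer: a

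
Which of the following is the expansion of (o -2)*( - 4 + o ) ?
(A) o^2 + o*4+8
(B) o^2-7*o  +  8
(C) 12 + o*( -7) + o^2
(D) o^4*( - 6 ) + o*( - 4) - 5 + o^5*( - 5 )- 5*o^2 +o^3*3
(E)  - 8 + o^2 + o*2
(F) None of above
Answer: F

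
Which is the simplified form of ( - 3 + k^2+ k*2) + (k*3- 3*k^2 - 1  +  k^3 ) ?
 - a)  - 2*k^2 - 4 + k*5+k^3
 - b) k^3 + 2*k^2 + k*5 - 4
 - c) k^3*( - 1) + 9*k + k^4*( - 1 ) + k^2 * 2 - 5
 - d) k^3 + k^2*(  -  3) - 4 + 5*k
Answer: a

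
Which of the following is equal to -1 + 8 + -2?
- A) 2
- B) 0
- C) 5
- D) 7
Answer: C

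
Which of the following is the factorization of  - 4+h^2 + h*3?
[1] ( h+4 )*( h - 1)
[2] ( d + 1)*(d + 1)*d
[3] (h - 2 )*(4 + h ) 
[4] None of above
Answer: 1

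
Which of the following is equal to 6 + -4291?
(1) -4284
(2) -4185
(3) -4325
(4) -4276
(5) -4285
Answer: 5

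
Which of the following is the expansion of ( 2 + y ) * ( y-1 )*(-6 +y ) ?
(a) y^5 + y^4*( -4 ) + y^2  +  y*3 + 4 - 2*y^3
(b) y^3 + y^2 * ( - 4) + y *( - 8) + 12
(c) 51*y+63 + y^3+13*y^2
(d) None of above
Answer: d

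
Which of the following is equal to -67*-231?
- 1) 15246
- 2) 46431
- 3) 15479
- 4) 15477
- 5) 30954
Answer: 4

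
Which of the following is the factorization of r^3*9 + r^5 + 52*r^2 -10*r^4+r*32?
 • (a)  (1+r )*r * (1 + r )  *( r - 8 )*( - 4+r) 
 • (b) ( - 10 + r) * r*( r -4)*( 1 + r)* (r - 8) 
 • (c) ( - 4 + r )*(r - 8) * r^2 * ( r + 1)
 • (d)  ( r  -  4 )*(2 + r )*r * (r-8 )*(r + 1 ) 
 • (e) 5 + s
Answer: a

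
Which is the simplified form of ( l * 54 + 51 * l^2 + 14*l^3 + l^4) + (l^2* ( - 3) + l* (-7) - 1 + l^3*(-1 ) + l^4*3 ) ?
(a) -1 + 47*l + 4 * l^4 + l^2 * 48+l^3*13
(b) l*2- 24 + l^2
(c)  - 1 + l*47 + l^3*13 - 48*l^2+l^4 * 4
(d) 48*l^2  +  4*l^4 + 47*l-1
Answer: a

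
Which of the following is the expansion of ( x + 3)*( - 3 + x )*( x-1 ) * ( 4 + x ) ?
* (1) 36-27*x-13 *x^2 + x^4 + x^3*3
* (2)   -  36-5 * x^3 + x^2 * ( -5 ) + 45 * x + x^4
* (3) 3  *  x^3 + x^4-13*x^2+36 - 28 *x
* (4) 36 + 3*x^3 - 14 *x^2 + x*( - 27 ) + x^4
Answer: 1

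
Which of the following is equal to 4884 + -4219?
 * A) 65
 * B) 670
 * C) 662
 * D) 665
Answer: D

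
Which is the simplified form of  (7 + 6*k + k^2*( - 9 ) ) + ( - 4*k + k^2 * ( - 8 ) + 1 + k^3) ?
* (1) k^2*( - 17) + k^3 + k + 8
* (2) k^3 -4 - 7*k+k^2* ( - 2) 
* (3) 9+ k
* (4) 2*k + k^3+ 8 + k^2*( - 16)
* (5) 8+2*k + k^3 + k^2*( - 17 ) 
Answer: 5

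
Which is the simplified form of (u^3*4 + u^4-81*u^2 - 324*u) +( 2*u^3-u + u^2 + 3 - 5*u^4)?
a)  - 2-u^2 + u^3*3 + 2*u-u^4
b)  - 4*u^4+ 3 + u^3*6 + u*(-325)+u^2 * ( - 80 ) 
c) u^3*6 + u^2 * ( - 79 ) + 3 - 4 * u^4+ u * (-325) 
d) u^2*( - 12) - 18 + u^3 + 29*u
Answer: b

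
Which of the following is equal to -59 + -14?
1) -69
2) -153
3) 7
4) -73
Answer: 4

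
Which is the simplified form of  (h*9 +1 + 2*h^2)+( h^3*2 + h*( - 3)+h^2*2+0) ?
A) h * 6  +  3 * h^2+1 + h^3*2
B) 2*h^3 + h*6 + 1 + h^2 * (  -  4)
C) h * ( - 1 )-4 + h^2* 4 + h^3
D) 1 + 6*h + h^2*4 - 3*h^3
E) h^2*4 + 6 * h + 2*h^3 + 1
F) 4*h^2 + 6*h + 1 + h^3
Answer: E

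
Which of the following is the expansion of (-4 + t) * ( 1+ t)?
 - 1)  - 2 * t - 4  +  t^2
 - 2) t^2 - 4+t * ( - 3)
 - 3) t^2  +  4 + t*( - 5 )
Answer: 2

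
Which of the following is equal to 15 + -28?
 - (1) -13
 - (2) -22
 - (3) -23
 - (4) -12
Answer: 1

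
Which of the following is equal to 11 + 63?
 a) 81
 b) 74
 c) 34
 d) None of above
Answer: b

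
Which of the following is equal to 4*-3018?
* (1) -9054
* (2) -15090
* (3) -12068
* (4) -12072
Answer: 4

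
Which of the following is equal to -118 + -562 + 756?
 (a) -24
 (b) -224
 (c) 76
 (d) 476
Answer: c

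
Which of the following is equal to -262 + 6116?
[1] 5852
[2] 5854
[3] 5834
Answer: 2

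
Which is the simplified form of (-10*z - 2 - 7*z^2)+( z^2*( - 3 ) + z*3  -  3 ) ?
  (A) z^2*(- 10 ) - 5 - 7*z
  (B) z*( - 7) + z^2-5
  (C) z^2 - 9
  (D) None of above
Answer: A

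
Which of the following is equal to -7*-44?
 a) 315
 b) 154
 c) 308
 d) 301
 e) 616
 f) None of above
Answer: c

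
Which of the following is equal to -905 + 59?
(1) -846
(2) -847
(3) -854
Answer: 1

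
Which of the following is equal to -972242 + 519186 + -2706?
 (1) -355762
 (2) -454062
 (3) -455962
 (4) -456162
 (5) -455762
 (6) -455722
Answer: 5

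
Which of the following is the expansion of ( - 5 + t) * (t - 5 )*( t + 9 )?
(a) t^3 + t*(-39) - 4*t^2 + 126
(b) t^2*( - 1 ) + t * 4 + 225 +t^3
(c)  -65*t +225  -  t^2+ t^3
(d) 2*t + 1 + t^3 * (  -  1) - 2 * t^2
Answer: c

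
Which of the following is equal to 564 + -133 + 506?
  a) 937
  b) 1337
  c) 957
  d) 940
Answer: a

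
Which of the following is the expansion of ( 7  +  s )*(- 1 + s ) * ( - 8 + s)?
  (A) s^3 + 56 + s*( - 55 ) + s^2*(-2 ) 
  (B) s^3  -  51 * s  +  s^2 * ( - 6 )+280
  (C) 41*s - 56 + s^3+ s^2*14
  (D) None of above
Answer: A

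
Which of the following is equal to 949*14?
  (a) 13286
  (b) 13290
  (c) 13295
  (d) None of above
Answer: a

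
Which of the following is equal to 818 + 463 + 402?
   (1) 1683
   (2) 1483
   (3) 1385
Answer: 1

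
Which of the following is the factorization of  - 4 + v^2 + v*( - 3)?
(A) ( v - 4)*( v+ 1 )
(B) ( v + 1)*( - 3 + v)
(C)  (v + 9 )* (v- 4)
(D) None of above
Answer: A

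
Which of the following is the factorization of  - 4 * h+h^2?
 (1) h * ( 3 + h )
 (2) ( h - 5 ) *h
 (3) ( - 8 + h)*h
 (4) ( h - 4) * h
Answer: 4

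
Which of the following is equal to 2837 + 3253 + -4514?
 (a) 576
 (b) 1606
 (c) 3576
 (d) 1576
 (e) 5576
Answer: d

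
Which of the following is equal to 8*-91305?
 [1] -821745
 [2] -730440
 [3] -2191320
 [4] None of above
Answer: 2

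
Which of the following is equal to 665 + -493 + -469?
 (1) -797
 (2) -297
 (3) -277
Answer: 2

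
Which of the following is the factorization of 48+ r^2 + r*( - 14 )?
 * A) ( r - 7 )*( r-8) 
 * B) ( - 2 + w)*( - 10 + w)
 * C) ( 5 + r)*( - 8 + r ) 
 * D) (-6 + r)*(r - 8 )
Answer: D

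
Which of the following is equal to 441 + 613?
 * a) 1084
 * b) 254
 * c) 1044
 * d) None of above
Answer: d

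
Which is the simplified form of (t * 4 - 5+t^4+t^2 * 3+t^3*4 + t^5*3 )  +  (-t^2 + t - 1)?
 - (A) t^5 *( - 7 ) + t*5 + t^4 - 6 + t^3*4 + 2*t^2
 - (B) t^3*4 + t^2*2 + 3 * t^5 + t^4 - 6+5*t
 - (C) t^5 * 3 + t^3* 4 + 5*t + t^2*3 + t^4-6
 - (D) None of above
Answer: B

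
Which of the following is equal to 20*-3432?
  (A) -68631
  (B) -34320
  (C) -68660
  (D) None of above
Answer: D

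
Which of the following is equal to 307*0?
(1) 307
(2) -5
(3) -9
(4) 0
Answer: 4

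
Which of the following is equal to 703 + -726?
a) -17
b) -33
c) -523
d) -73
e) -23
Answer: e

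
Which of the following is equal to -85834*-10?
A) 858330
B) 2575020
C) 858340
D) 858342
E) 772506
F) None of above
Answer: C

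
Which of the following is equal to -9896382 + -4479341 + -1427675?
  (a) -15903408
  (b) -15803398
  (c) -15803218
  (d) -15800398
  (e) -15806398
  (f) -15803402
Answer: b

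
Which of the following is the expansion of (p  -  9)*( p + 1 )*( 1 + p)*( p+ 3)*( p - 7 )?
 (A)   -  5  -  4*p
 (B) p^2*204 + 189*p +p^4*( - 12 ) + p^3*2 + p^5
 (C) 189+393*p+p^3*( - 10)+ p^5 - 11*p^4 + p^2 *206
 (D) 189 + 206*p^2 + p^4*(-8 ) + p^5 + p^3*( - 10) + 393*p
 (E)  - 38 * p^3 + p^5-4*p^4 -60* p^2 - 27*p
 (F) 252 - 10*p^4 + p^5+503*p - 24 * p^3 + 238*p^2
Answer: C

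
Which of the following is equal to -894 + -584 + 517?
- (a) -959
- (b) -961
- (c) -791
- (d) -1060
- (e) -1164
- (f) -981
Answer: b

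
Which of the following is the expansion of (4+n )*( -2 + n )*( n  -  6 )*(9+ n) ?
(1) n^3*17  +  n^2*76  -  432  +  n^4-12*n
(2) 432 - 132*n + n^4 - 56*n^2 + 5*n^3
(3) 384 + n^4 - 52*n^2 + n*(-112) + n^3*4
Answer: 2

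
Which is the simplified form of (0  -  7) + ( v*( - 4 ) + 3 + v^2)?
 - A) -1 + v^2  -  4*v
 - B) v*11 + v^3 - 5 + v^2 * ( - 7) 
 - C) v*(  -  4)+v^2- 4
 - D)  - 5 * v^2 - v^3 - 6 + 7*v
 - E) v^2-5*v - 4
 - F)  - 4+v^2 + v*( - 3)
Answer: C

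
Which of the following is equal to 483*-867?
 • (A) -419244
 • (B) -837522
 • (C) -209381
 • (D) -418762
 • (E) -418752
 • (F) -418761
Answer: F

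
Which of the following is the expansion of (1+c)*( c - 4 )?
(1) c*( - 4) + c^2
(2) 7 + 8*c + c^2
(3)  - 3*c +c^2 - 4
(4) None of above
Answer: 3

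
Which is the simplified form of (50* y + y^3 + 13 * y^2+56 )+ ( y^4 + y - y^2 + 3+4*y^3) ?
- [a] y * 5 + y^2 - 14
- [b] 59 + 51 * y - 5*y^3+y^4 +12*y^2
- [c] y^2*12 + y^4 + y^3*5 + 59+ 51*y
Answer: c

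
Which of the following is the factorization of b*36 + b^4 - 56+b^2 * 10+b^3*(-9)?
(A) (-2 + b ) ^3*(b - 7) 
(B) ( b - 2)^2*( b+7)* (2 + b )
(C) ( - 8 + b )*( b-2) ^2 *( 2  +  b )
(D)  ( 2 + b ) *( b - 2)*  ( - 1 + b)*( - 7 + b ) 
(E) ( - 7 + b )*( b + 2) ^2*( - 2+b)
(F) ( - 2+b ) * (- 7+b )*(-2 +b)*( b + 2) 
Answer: F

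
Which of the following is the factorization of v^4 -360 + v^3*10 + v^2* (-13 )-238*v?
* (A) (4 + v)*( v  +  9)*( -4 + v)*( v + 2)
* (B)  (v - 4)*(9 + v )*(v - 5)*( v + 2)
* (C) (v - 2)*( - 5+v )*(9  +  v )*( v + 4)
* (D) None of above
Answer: D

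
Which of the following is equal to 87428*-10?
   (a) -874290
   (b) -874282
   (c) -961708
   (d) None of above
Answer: d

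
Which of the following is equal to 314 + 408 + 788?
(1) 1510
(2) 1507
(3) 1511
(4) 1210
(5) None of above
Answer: 1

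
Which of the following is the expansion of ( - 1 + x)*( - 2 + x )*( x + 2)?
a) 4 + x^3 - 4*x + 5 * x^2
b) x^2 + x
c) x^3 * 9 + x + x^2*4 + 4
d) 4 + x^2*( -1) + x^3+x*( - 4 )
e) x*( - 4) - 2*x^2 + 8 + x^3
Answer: d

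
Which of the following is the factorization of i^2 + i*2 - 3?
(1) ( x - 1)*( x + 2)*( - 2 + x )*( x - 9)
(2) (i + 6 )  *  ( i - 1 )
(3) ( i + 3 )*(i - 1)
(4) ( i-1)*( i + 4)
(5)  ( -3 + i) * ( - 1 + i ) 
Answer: 3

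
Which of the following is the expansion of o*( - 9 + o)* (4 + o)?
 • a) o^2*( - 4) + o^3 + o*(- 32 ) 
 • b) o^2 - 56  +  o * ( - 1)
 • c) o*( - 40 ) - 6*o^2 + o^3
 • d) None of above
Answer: d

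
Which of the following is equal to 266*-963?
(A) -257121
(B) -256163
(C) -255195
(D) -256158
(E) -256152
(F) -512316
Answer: D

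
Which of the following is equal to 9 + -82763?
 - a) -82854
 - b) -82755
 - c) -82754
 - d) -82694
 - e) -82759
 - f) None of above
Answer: c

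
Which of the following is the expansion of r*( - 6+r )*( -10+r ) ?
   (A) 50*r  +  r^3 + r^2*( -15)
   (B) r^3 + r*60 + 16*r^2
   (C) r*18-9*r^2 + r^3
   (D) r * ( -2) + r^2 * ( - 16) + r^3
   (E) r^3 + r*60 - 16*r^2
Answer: E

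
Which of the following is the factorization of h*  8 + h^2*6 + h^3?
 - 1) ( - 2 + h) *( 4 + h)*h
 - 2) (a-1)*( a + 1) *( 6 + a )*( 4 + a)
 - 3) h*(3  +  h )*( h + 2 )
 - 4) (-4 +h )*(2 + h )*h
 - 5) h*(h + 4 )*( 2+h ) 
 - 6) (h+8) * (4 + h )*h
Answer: 5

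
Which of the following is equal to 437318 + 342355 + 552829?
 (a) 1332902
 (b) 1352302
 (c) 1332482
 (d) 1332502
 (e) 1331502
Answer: d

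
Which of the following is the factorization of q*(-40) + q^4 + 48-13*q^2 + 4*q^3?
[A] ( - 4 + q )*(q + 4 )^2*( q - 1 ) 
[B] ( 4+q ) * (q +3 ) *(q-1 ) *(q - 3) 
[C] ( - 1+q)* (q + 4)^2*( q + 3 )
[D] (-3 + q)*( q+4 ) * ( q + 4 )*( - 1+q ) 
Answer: D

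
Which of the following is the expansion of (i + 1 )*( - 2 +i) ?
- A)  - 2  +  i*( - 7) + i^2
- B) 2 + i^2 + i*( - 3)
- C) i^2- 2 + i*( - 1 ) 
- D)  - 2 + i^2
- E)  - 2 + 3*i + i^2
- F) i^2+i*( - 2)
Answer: C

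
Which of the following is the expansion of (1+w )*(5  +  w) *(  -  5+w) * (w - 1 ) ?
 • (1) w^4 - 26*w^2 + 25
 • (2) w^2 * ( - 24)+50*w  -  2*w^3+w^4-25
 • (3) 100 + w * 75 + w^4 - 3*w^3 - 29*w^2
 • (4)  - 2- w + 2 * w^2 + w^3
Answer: 1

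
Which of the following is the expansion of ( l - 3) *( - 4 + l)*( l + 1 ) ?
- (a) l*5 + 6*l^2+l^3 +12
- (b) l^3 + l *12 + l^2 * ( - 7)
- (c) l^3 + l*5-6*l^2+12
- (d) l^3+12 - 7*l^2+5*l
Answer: c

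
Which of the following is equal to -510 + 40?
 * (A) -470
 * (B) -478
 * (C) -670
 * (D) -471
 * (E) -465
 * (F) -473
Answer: A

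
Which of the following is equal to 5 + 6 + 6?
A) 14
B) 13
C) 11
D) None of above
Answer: D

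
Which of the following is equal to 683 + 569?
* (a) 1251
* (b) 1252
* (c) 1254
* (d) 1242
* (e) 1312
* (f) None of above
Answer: b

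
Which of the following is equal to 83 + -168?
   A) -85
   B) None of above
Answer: A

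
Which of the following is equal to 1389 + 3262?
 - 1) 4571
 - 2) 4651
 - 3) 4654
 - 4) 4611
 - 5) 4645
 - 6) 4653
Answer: 2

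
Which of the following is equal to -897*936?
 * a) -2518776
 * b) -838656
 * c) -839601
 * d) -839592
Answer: d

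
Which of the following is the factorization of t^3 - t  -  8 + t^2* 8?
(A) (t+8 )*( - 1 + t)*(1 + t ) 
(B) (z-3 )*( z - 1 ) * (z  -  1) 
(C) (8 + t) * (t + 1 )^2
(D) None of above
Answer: A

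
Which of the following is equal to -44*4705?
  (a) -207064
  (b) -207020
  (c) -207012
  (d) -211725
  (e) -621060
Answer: b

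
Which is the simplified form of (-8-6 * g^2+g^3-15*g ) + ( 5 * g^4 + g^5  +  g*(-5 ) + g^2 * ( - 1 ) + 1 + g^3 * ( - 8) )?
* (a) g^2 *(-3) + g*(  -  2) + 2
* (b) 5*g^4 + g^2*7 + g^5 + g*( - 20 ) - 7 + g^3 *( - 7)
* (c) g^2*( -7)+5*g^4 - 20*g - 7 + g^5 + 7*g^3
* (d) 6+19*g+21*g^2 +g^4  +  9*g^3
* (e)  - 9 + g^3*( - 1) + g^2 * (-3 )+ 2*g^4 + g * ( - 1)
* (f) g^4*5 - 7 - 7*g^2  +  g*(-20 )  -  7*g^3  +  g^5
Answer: f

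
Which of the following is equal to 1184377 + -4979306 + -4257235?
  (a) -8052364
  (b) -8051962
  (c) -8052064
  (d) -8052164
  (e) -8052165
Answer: d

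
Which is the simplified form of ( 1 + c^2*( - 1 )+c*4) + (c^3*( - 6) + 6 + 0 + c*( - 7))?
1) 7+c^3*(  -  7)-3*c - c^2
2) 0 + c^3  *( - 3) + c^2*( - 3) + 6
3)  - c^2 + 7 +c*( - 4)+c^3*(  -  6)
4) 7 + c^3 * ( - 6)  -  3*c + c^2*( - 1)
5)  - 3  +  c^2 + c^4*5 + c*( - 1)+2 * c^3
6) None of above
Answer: 4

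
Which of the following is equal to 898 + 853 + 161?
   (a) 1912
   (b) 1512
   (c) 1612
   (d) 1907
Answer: a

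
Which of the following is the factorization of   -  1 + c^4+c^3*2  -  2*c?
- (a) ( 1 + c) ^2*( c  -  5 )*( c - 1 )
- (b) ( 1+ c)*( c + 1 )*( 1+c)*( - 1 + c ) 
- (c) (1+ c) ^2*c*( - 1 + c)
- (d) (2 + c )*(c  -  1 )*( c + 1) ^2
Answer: b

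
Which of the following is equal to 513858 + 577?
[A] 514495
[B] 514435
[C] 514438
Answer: B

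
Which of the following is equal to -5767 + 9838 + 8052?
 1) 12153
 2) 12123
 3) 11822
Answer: 2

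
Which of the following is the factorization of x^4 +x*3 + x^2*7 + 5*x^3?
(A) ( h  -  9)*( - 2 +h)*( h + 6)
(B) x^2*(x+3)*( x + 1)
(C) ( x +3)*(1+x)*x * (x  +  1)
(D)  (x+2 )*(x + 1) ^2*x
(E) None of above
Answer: C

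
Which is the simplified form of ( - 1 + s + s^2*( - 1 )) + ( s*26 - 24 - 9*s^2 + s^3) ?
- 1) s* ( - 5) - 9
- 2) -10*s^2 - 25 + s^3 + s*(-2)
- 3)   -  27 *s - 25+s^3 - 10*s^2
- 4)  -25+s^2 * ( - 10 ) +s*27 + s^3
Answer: 4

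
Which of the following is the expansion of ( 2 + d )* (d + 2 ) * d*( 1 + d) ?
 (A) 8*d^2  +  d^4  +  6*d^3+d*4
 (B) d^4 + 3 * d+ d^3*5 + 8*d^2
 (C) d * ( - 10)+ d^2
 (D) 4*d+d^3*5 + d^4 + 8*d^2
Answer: D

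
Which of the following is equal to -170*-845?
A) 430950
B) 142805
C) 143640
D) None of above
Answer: D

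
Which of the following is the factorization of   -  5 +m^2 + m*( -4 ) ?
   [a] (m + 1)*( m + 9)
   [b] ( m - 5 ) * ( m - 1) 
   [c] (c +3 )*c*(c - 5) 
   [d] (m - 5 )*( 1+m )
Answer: d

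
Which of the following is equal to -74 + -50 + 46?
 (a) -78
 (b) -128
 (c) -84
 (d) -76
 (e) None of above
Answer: a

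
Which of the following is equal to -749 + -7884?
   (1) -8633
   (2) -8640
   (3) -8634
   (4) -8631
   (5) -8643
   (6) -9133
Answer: 1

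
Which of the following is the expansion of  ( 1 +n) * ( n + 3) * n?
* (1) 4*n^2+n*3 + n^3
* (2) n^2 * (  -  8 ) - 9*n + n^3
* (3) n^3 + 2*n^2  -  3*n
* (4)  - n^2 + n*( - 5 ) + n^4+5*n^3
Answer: 1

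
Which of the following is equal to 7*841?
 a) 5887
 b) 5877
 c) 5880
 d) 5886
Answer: a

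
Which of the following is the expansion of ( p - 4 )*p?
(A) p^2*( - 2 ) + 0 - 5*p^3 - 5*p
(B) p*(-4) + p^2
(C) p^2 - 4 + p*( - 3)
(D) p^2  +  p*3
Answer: B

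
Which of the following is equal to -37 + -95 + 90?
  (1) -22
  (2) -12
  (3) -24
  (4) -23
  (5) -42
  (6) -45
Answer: 5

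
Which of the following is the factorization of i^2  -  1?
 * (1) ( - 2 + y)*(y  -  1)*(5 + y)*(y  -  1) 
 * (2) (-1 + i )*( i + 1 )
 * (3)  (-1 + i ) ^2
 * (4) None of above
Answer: 2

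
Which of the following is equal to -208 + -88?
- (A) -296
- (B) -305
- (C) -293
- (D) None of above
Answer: A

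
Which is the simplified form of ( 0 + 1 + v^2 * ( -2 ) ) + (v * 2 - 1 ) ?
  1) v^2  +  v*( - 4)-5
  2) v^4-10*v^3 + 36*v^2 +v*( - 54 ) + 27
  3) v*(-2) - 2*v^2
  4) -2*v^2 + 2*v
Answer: 4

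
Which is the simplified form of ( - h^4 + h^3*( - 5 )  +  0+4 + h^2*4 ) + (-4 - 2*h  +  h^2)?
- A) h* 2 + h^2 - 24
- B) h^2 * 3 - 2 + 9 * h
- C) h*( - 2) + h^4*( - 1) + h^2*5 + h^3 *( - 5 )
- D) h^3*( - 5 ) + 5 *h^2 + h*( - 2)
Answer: C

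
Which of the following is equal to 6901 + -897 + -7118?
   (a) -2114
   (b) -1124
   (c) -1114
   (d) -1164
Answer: c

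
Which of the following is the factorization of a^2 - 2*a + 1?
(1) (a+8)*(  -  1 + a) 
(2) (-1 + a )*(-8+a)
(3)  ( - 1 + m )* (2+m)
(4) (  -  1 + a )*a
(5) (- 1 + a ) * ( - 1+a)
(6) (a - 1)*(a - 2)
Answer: 5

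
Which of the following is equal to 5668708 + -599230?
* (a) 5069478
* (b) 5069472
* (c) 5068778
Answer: a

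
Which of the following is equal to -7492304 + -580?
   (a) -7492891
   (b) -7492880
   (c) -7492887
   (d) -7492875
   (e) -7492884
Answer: e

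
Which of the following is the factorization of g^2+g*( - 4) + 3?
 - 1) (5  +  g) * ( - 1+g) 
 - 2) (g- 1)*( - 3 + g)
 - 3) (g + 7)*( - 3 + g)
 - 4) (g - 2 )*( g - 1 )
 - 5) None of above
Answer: 2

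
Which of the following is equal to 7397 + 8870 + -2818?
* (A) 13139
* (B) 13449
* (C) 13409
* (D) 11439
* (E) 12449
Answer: B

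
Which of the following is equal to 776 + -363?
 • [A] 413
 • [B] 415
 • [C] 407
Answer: A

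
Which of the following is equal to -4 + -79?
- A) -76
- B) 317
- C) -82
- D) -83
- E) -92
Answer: D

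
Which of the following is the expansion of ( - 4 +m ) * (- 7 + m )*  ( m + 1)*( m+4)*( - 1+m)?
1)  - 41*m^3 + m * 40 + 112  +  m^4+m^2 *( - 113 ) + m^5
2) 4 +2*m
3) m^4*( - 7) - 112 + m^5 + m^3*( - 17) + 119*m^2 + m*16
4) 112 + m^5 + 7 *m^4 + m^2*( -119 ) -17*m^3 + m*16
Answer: 3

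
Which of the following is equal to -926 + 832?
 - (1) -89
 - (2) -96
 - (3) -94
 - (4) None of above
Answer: 3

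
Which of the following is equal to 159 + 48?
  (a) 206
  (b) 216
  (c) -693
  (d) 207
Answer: d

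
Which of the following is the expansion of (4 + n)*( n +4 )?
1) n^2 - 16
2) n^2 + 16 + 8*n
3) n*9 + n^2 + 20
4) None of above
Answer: 2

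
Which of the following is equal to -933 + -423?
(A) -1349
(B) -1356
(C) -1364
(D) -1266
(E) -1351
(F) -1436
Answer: B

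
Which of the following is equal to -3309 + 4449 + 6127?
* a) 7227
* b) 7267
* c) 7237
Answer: b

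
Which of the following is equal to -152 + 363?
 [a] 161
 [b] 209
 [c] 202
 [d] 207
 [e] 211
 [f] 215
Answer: e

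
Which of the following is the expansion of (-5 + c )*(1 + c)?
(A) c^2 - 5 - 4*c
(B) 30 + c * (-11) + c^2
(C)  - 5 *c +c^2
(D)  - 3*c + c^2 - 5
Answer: A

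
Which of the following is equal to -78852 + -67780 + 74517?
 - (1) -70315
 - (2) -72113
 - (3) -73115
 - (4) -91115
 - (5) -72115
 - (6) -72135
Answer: 5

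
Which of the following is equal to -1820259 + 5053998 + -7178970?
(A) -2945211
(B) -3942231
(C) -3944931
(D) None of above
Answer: D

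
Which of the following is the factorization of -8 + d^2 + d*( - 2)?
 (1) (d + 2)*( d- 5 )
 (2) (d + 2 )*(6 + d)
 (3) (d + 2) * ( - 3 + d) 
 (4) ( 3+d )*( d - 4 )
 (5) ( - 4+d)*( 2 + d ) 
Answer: 5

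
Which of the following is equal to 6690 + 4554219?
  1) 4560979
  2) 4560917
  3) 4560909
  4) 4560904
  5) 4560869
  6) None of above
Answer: 3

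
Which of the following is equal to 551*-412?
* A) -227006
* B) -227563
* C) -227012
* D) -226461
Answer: C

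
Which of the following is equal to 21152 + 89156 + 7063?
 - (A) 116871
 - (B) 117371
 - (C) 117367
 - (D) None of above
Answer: B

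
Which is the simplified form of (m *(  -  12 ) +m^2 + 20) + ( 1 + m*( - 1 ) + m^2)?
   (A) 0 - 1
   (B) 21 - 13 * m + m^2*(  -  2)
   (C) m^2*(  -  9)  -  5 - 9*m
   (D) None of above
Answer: D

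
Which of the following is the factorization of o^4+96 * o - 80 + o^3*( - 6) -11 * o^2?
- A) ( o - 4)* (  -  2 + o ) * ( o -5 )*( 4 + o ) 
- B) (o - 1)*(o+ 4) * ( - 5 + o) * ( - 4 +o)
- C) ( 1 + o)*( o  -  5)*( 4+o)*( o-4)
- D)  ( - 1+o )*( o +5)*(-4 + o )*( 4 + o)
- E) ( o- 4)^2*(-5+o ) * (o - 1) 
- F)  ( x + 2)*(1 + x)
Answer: B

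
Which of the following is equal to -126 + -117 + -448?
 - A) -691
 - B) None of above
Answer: A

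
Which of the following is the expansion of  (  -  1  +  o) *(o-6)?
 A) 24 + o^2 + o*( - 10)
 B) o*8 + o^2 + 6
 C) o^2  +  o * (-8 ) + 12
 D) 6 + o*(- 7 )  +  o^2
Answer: D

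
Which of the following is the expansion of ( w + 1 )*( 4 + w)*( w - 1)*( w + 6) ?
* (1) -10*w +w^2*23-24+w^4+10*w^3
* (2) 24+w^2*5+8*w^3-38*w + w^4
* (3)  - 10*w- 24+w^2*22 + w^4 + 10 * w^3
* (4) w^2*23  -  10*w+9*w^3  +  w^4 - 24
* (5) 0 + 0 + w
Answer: 1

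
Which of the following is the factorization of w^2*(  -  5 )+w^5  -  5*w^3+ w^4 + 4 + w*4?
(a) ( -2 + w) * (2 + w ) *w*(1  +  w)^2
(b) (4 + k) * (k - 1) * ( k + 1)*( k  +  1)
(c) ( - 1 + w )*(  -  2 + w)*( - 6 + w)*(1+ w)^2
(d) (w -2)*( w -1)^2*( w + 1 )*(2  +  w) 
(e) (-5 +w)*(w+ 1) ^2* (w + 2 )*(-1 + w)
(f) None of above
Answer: f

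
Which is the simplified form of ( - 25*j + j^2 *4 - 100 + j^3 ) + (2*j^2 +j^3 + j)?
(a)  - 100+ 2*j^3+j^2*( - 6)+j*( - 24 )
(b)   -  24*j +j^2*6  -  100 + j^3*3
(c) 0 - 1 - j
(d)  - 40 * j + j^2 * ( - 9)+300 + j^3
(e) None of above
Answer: e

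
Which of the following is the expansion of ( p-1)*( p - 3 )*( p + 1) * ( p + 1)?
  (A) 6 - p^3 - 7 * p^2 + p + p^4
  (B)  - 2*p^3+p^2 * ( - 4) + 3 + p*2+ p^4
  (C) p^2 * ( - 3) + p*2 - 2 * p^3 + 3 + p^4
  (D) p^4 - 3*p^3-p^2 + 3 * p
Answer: B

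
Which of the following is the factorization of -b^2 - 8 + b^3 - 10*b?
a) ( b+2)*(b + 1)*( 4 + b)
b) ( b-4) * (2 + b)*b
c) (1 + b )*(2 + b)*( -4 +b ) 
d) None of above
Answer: c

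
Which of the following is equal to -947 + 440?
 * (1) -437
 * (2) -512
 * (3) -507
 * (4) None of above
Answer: 3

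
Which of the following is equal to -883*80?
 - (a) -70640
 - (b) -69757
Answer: a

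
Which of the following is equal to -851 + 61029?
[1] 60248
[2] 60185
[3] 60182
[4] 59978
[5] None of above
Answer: 5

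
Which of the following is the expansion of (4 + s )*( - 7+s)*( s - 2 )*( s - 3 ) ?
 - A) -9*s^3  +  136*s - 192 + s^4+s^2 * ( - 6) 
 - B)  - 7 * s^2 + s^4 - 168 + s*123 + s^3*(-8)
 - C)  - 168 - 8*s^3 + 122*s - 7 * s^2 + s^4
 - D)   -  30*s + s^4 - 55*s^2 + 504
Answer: C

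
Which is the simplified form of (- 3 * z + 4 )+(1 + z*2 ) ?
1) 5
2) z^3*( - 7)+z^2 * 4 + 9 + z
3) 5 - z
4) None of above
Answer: 3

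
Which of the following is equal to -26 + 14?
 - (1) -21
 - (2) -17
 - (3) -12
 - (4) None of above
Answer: 3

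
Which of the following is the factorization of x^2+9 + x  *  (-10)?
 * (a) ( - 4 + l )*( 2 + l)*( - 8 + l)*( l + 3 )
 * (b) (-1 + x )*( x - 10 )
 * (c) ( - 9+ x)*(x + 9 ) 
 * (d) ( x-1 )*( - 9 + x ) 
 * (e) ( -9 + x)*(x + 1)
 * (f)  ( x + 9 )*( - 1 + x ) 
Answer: d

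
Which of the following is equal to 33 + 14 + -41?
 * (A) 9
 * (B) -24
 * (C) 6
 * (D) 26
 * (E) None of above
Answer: C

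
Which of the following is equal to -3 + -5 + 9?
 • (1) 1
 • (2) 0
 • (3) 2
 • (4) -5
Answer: 1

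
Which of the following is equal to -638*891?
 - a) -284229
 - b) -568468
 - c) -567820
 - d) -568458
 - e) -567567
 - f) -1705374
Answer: d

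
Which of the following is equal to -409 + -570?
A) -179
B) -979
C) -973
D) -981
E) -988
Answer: B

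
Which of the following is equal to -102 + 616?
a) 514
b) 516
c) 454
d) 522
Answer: a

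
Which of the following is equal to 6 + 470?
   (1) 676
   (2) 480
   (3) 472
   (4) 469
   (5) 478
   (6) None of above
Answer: 6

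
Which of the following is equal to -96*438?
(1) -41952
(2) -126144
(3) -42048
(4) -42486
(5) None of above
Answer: 3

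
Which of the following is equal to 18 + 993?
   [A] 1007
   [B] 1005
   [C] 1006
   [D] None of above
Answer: D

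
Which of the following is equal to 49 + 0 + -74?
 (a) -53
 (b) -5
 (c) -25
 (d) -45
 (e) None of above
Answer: c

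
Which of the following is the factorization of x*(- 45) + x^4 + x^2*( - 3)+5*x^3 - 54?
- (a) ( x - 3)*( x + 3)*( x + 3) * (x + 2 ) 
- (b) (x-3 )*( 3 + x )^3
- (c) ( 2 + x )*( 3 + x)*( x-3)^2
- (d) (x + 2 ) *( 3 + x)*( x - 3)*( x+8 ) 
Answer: a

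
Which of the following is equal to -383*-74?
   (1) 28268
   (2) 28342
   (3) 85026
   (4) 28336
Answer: 2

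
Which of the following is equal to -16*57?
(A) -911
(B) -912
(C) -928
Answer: B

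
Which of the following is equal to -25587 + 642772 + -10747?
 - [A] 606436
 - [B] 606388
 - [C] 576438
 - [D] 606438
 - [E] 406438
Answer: D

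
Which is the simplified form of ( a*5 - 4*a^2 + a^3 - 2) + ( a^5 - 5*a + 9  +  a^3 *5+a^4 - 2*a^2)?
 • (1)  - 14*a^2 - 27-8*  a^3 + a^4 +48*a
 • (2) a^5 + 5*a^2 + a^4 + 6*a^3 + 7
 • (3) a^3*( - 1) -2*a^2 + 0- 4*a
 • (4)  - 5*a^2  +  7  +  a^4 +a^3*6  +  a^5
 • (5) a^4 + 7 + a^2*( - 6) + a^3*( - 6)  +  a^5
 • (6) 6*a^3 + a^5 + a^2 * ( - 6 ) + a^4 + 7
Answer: 6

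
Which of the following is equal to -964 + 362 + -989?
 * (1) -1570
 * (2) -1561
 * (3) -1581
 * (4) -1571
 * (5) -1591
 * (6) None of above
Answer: 5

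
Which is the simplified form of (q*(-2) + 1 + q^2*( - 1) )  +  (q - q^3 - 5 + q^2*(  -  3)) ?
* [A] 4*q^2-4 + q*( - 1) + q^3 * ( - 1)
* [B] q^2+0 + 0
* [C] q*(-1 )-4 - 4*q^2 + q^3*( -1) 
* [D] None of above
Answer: C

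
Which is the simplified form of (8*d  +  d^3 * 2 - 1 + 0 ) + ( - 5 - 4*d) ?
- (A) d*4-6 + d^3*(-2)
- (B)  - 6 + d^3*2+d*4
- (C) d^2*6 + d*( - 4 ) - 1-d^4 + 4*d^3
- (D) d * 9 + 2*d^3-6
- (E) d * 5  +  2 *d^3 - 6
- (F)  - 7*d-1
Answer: B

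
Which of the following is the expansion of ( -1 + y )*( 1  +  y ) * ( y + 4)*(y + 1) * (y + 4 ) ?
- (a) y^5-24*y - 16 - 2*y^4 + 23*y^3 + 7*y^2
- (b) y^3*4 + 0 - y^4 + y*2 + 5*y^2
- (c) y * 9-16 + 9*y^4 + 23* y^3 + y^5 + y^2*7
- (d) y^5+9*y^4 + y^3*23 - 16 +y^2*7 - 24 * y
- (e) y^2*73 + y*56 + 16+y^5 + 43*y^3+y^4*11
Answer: d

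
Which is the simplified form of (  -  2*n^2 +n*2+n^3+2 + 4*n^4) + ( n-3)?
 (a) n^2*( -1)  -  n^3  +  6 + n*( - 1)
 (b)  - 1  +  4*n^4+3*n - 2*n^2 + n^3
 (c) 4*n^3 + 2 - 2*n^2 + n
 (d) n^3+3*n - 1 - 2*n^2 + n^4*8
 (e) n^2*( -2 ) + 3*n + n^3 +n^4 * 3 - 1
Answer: b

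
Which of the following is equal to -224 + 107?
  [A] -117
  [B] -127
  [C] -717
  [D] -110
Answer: A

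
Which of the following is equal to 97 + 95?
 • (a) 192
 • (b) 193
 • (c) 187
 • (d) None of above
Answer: a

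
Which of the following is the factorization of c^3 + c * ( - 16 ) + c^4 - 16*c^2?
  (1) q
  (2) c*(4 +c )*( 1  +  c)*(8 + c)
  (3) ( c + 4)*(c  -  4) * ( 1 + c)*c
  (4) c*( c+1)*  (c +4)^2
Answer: 3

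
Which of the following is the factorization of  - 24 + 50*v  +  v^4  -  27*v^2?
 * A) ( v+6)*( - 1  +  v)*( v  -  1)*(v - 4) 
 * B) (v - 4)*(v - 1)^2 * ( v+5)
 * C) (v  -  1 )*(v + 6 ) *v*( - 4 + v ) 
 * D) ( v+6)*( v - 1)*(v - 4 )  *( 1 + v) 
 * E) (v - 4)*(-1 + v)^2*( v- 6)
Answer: A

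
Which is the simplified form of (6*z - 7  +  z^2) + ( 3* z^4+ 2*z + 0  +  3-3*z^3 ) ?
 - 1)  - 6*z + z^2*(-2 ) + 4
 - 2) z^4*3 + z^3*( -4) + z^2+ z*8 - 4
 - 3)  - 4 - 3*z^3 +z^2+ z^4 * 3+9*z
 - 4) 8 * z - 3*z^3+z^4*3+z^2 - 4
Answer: 4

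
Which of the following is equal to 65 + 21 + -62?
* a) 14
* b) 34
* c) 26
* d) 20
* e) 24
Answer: e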